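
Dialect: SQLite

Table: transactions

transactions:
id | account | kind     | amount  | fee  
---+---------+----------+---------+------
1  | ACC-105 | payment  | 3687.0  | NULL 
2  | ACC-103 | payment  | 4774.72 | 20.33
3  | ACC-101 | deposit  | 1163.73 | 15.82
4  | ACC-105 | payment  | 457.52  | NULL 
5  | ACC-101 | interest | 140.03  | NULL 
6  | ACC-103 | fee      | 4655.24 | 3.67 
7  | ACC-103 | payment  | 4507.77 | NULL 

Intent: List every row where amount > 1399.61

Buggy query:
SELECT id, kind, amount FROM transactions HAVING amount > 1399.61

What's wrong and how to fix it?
Bug: HAVING filters the output of aggregation, but this query has no GROUP BY and no aggregate functions, so SQLite rejects it (HAVING clause on a non-aggregate query); the condition here is per row

Fix: Use WHERE for row-level filtering

Corrected query:
SELECT id, kind, amount FROM transactions WHERE amount > 1399.61

Result:
id | kind    | amount 
---+---------+--------
1  | payment | 3687   
2  | payment | 4774.72
6  | fee     | 4655.24
7  | payment | 4507.77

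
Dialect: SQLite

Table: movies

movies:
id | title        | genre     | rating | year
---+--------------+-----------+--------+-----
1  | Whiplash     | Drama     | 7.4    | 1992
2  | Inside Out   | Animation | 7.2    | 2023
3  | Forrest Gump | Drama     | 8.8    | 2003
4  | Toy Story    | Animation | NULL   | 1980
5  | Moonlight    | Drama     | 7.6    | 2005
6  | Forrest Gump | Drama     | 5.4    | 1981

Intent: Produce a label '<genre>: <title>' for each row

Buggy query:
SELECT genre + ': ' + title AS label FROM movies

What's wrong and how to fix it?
Bug: SQLite uses || for string concatenation; + coerces text to numbers (yielding 0)

Fix: Use the || operator for string concatenation

Corrected query:
SELECT genre || ': ' || title AS label FROM movies

Result:
label                
---------------------
Drama: Whiplash      
Animation: Inside Out
Drama: Forrest Gump  
Animation: Toy Story 
Drama: Moonlight     
Drama: Forrest Gump  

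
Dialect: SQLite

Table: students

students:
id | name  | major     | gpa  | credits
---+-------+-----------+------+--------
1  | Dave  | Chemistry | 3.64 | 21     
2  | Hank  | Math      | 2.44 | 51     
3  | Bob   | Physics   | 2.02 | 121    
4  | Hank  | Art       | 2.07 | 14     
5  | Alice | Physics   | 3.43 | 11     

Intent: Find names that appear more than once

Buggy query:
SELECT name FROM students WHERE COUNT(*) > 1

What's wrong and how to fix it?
Bug: COUNT(*) is an aggregate and cannot be used in WHERE

Fix: Group first, then use HAVING for the count condition

Corrected query:
SELECT name FROM students GROUP BY name HAVING COUNT(*) > 1

Result:
name
----
Hank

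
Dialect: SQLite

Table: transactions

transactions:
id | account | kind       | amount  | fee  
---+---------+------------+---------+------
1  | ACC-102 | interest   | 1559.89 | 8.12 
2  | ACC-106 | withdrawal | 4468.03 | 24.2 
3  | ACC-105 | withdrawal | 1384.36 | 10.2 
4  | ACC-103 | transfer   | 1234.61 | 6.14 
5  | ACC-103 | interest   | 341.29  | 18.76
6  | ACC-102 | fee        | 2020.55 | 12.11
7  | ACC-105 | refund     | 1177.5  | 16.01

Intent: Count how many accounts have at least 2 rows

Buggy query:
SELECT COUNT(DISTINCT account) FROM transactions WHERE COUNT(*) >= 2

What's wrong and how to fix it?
Bug: WHERE filters individual rows, not groups, so a group-level COUNT is invalid there

Fix: Use a subquery that GROUPs and filters with HAVING, then count its rows

Corrected query:
SELECT COUNT(*) FROM (SELECT account FROM transactions GROUP BY account HAVING COUNT(*) >= 2)

Result:
COUNT(*)
--------
3       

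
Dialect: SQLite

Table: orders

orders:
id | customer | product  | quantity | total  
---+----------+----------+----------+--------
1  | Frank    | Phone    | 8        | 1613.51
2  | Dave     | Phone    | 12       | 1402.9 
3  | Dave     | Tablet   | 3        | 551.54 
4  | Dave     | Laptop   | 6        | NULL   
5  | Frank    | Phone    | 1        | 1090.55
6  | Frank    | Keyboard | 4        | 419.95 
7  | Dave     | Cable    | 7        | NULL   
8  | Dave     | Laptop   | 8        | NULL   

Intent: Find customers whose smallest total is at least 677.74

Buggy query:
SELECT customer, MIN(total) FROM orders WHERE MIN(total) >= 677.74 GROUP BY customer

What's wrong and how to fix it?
Bug: MIN() in WHERE is a misuse of aggregate

Fix: Use HAVING for the per-group MIN condition

Corrected query:
SELECT customer, MIN(total) FROM orders GROUP BY customer HAVING MIN(total) >= 677.74

Result:
(no rows)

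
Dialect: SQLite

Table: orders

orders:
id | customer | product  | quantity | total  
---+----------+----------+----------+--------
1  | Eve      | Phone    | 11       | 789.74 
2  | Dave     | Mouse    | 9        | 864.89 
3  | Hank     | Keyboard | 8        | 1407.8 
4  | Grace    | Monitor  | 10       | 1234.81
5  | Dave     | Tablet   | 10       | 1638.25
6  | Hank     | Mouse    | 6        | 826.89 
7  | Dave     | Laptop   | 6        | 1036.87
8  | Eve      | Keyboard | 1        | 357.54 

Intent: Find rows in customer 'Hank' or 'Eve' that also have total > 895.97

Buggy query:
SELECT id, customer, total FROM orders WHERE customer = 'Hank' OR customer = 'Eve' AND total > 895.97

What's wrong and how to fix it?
Bug: Without parentheses, AND is evaluated before OR, so the total filter only applies to the 'Eve' branch

Fix: Add parentheses around the OR so the AND applies to both alternatives

Corrected query:
SELECT id, customer, total FROM orders WHERE (customer = 'Hank' OR customer = 'Eve') AND total > 895.97

Result:
id | customer | total 
---+----------+-------
3  | Hank     | 1407.8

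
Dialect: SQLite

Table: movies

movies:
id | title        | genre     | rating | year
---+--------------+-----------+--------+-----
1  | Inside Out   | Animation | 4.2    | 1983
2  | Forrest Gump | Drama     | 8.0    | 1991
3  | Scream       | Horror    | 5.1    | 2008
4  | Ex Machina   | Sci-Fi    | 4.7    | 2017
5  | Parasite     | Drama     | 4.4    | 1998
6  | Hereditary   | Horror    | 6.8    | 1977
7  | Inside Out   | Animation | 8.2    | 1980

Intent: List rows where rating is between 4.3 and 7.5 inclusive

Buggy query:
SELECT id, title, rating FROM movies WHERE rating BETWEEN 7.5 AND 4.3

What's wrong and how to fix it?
Bug: The bounds are reversed; BETWEEN a AND b requires a <= b to match anything

Fix: Write BETWEEN 4.3 AND 7.5

Corrected query:
SELECT id, title, rating FROM movies WHERE rating BETWEEN 4.3 AND 7.5

Result:
id | title      | rating
---+------------+-------
3  | Scream     | 5.1   
4  | Ex Machina | 4.7   
5  | Parasite   | 4.4   
6  | Hereditary | 6.8   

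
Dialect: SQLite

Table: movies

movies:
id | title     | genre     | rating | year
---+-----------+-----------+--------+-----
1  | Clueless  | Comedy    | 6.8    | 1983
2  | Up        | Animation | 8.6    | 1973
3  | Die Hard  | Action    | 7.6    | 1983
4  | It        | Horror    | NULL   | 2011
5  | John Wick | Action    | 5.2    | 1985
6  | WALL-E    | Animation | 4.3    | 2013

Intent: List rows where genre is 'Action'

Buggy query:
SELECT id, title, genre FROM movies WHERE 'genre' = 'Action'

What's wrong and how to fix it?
Bug: Single quotes denote string literals in SQL; the column name is being compared as a constant string

Fix: Remove the quotes around the column name (or use double quotes for an identifier)

Corrected query:
SELECT id, title, genre FROM movies WHERE genre = 'Action'

Result:
id | title     | genre 
---+-----------+-------
3  | Die Hard  | Action
5  | John Wick | Action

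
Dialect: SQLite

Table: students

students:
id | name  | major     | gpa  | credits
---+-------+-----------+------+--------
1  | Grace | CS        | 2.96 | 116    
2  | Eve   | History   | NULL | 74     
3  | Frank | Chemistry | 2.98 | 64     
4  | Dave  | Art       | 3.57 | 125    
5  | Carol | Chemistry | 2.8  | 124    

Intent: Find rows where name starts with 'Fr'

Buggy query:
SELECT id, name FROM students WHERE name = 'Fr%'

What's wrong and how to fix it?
Bug: '=' compares the literal string including the % character; pattern matching needs LIKE

Fix: Replace '=' with LIKE so 'Fr%' is treated as a pattern

Corrected query:
SELECT id, name FROM students WHERE name LIKE 'Fr%'

Result:
id | name 
---+------
3  | Frank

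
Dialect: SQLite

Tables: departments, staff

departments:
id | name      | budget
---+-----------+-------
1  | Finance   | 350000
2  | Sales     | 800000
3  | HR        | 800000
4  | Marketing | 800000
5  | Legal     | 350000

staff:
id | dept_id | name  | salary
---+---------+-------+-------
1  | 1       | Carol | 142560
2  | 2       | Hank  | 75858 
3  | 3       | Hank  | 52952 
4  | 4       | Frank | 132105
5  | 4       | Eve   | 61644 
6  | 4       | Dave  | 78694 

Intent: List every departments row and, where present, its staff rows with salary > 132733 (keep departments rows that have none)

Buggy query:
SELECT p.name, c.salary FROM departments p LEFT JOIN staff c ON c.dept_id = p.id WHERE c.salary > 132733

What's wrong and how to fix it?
Bug: A WHERE condition on the right-hand table after LEFT JOIN drops unmatched parents

Fix: Put 'c.salary > 132733' in the JOIN's ON clause instead of WHERE

Corrected query:
SELECT p.name, c.salary FROM departments p LEFT JOIN staff c ON c.dept_id = p.id AND c.salary > 132733

Result:
name      | salary
----------+-------
Finance   | 142560
Sales     | NULL  
HR        | NULL  
Marketing | NULL  
Legal     | NULL  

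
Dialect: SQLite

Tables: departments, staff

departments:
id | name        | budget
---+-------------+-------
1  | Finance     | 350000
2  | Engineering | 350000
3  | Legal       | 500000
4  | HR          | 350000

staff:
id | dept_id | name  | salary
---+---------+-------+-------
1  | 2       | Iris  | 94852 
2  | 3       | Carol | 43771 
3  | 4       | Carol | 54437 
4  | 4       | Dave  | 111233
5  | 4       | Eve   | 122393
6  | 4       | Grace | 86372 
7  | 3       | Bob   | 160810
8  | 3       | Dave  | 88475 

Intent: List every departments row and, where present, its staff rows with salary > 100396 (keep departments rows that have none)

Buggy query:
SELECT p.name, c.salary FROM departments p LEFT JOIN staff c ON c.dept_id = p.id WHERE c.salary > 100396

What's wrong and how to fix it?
Bug: Filtering c.salary in WHERE discards the NULL rows produced by LEFT JOIN, turning it into an inner join

Fix: Move the right-table condition into the ON clause so unmatched parents are kept

Corrected query:
SELECT p.name, c.salary FROM departments p LEFT JOIN staff c ON c.dept_id = p.id AND c.salary > 100396

Result:
name        | salary
------------+-------
Finance     | NULL  
Engineering | NULL  
Legal       | 160810
HR          | 111233
HR          | 122393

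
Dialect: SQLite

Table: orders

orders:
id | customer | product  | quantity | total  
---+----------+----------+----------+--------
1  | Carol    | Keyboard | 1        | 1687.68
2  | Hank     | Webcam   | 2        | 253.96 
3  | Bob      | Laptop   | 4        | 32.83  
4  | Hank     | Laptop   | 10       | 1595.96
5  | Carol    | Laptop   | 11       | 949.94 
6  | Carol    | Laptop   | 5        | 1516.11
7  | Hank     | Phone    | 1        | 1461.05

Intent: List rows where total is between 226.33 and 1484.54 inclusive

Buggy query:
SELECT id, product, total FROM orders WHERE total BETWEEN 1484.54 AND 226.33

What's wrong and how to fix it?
Bug: The bounds are reversed; BETWEEN a AND b requires a <= b to match anything

Fix: Write BETWEEN 226.33 AND 1484.54

Corrected query:
SELECT id, product, total FROM orders WHERE total BETWEEN 226.33 AND 1484.54

Result:
id | product | total  
---+---------+--------
2  | Webcam  | 253.96 
5  | Laptop  | 949.94 
7  | Phone   | 1461.05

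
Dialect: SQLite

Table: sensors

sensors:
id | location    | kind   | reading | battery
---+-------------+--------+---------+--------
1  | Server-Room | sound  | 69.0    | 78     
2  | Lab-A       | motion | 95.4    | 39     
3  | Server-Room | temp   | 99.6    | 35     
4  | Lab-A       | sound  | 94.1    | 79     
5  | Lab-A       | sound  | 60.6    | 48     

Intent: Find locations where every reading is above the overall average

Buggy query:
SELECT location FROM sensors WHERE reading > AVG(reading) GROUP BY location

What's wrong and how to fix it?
Bug: AVG() is an aggregate; it can't sit directly in WHERE

Fix: Compute the overall average in a scalar subquery and compare each group's MIN against it in HAVING

Corrected query:
SELECT location FROM sensors GROUP BY location HAVING MIN(reading) > (SELECT AVG(reading) FROM sensors)

Result:
(no rows)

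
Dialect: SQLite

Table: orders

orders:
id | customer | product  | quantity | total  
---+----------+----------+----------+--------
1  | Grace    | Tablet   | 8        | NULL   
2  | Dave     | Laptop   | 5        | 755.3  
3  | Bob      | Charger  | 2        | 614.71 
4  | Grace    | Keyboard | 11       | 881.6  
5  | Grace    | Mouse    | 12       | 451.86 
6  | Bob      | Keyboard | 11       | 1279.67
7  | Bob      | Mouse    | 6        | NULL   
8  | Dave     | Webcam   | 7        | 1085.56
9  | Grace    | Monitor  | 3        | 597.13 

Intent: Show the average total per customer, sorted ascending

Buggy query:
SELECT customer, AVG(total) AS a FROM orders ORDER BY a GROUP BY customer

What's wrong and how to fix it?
Bug: ORDER BY appears before GROUP BY; SQL clause order requires GROUP BY first

Fix: Reorder: SELECT … FROM … GROUP BY … ORDER BY …

Corrected query:
SELECT customer, AVG(total) AS a FROM orders GROUP BY customer ORDER BY a

Result:
customer | a     
---------+-------
Grace    | 643.53
Dave     | 920.43
Bob      | 947.19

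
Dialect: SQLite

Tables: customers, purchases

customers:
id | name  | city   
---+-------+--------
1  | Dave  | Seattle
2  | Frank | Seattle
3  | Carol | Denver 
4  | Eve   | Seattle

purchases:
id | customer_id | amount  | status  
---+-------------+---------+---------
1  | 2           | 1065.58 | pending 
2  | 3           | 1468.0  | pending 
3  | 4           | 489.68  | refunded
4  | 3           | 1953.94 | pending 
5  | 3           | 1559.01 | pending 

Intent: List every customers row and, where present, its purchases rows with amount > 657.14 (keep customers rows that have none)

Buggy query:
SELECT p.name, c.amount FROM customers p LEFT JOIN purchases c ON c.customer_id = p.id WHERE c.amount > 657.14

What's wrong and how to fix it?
Bug: Filtering c.amount in WHERE discards the NULL rows produced by LEFT JOIN, turning it into an inner join

Fix: Move the right-table condition into the ON clause so unmatched parents are kept

Corrected query:
SELECT p.name, c.amount FROM customers p LEFT JOIN purchases c ON c.customer_id = p.id AND c.amount > 657.14

Result:
name  | amount 
------+--------
Dave  | NULL   
Frank | 1065.58
Carol | 1468   
Carol | 1559.01
Carol | 1953.94
Eve   | NULL   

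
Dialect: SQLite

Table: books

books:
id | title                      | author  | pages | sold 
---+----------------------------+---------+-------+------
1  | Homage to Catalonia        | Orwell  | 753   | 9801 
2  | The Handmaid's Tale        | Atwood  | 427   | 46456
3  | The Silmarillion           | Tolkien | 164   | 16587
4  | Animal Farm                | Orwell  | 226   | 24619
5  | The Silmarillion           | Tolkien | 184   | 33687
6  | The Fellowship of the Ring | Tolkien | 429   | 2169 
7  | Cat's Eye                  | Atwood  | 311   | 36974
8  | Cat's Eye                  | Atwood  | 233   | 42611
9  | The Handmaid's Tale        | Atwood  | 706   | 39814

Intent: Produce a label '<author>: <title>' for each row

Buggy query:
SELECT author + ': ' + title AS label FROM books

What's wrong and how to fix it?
Bug: '+' is numeric addition; on text columns SQLite converts them to 0 instead of concatenating

Fix: Use the || operator for string concatenation

Corrected query:
SELECT author || ': ' || title AS label FROM books

Result:
label                              
-----------------------------------
Orwell: Homage to Catalonia        
Atwood: The Handmaid's Tale        
Tolkien: The Silmarillion          
Orwell: Animal Farm                
Tolkien: The Silmarillion          
Tolkien: The Fellowship of the Ring
Atwood: Cat's Eye                  
Atwood: Cat's Eye                  
Atwood: The Handmaid's Tale        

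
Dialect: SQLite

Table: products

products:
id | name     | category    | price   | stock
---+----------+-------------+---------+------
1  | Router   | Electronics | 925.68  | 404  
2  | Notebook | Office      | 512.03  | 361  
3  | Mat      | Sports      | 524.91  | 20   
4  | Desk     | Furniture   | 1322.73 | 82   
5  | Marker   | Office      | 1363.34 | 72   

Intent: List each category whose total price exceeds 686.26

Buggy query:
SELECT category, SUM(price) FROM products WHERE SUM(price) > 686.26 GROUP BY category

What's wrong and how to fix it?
Bug: SUM(price) is an aggregate, but WHERE filters rows before aggregation

Fix: Use HAVING (which filters groups after aggregation) instead of WHERE

Corrected query:
SELECT category, SUM(price) FROM products GROUP BY category HAVING SUM(price) > 686.26

Result:
category    | SUM(price)
------------+-----------
Electronics | 925.68    
Furniture   | 1322.73   
Office      | 1875.37   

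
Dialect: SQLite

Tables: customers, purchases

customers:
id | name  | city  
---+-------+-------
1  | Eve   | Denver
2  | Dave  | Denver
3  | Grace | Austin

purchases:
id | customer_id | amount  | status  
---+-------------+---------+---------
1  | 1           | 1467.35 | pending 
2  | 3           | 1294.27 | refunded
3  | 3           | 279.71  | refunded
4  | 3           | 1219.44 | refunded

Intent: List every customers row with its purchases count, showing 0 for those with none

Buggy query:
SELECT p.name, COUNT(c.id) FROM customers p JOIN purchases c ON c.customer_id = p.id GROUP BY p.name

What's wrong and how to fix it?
Bug: An inner join excludes parents with zero children

Fix: Use LEFT JOIN so parents without children still appear (COUNT(c.id) gives 0)

Corrected query:
SELECT p.name, COUNT(c.id) FROM customers p LEFT JOIN purchases c ON c.customer_id = p.id GROUP BY p.name

Result:
name  | COUNT(c.id)
------+------------
Dave  | 0          
Eve   | 1          
Grace | 3          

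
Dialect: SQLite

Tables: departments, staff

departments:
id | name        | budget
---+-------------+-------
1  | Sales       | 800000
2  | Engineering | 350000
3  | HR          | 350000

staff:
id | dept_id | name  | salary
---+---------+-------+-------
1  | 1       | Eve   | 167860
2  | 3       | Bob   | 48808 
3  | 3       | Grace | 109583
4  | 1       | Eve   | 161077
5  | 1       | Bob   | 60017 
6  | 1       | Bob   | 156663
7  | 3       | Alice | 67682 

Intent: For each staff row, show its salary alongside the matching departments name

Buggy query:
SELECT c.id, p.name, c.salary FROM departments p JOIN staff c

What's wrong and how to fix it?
Bug: Missing join condition: each staff row is matched to all departments rows instead of just its own

Fix: Add ON c.dept_id = p.id to the JOIN

Corrected query:
SELECT c.id, p.name, c.salary FROM departments p JOIN staff c ON c.dept_id = p.id

Result:
id | name  | salary
---+-------+-------
1  | Sales | 167860
2  | HR    | 48808 
3  | HR    | 109583
4  | Sales | 161077
5  | Sales | 60017 
6  | Sales | 156663
7  | HR    | 67682 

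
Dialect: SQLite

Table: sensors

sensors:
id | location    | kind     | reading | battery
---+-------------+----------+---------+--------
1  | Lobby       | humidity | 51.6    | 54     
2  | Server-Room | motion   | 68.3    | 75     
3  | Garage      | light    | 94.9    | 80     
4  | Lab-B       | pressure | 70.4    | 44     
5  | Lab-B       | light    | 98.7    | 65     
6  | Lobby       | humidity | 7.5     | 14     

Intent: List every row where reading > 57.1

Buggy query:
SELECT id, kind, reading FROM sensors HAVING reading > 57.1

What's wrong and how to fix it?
Bug: This is a non-aggregate query (no GROUP BY, no aggregates), so in SQLite the HAVING clause is invalid here; a row-level condition belongs in WHERE

Fix: Replace HAVING with WHERE since the condition applies to individual rows

Corrected query:
SELECT id, kind, reading FROM sensors WHERE reading > 57.1

Result:
id | kind     | reading
---+----------+--------
2  | motion   | 68.3   
3  | light    | 94.9   
4  | pressure | 70.4   
5  | light    | 98.7   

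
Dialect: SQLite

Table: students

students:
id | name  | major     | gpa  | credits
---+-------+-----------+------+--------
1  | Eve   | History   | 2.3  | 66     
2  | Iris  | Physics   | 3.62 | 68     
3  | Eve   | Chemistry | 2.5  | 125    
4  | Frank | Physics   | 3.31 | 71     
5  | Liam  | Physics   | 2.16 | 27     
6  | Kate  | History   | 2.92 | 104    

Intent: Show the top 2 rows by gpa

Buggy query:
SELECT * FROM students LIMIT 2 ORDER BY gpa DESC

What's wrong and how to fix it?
Bug: LIMIT must come after ORDER BY

Fix: Swap the clauses: ORDER BY first, then LIMIT

Corrected query:
SELECT * FROM students ORDER BY gpa DESC LIMIT 2

Result:
id | name  | major   | gpa  | credits
---+-------+---------+------+--------
2  | Iris  | Physics | 3.62 | 68     
4  | Frank | Physics | 3.31 | 71     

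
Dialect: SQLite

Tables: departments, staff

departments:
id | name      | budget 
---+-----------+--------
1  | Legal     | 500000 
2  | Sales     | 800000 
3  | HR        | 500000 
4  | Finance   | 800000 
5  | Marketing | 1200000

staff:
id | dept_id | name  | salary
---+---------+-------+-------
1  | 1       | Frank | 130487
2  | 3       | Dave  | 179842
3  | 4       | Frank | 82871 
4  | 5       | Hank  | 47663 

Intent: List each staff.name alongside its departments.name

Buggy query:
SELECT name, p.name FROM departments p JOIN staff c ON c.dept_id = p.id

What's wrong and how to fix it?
Bug: 'name' exists in both joined tables, so the database can't tell which one is meant

Fix: Prefix ambiguous columns with the table alias

Corrected query:
SELECT c.name, p.name FROM departments p JOIN staff c ON c.dept_id = p.id

Result:
name  | name     
------+----------
Frank | Legal    
Dave  | HR       
Frank | Finance  
Hank  | Marketing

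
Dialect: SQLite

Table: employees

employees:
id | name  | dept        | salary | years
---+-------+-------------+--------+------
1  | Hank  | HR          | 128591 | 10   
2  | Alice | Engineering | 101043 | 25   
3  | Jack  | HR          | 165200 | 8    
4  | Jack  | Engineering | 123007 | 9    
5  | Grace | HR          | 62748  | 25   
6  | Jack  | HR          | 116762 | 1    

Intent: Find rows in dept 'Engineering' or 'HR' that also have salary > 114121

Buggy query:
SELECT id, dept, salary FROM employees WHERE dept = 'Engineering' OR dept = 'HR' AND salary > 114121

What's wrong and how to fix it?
Bug: Without parentheses, AND is evaluated before OR, so the salary filter only applies to the 'HR' branch

Fix: Group the OR with parentheses (or use IN), then AND the threshold

Corrected query:
SELECT id, dept, salary FROM employees WHERE (dept = 'Engineering' OR dept = 'HR') AND salary > 114121

Result:
id | dept        | salary
---+-------------+-------
1  | HR          | 128591
3  | HR          | 165200
4  | Engineering | 123007
6  | HR          | 116762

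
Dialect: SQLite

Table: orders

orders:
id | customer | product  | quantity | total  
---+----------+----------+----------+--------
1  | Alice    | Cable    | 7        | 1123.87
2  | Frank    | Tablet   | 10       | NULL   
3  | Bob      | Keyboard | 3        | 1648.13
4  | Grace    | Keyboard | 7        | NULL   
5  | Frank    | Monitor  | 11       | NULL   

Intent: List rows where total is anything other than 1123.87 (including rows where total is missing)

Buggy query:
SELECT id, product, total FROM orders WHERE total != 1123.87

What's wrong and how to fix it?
Bug: Inequality against NULL is unknown, not true; rows with NULL are dropped

Fix: Add an explicit OR total IS NULL to include the missing-value rows

Corrected query:
SELECT id, product, total FROM orders WHERE total != 1123.87 OR total IS NULL

Result:
id | product  | total  
---+----------+--------
2  | Tablet   | NULL   
3  | Keyboard | 1648.13
4  | Keyboard | NULL   
5  | Monitor  | NULL   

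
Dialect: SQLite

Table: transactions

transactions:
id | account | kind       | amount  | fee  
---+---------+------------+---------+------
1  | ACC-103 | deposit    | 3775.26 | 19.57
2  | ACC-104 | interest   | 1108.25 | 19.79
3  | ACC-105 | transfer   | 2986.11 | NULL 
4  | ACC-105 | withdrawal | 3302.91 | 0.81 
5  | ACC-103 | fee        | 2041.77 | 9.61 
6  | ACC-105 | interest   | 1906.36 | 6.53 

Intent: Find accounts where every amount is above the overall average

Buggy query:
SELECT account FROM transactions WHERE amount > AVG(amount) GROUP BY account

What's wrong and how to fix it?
Bug: WHERE evaluates per row before aggregation, so AVG() is unavailable

Fix: Use a subquery for AVG and a HAVING MIN(...) filter so the condition holds for every row in the group

Corrected query:
SELECT account FROM transactions GROUP BY account HAVING MIN(amount) > (SELECT AVG(amount) FROM transactions)

Result:
(no rows)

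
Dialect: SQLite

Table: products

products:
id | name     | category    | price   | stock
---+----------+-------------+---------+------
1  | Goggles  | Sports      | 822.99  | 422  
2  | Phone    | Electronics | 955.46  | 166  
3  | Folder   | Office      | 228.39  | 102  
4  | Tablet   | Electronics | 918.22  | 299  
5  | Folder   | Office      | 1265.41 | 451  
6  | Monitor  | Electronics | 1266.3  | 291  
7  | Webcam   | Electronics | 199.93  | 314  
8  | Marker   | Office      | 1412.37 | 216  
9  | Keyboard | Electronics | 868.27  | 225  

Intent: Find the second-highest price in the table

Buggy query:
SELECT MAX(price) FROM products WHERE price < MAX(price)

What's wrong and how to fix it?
Bug: MAX(price) on the right of the comparison is an aggregate-in-WHERE error

Fix: Compute the overall MAX in a subquery, then take MAX of rows below it

Corrected query:
SELECT MAX(price) FROM products WHERE price < (SELECT MAX(price) FROM products)

Result:
MAX(price)
----------
1266.3    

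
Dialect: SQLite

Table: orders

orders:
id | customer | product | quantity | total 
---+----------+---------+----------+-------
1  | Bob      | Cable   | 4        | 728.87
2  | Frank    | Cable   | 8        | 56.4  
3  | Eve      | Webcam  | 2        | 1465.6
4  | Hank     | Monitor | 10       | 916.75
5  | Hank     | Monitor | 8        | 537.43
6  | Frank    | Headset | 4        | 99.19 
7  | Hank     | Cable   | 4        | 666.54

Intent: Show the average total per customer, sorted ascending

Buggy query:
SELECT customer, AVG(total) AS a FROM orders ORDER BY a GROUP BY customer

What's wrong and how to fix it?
Bug: GROUP BY must precede ORDER BY

Fix: Move ORDER BY to the end, after GROUP BY

Corrected query:
SELECT customer, AVG(total) AS a FROM orders GROUP BY customer ORDER BY a

Result:
customer | a         
---------+-----------
Frank    | 77.795    
Hank     | 706.906667
Bob      | 728.87    
Eve      | 1465.6    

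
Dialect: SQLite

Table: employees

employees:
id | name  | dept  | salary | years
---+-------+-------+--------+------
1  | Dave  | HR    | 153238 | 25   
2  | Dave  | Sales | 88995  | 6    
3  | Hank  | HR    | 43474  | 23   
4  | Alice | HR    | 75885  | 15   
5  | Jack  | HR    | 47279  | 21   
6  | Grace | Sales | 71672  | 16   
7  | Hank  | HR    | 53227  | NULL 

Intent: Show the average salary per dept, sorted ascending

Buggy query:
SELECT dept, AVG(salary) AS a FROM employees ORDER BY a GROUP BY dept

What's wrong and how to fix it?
Bug: ORDER BY appears before GROUP BY; SQL clause order requires GROUP BY first

Fix: Move ORDER BY to the end, after GROUP BY

Corrected query:
SELECT dept, AVG(salary) AS a FROM employees GROUP BY dept ORDER BY a

Result:
dept  | a      
------+--------
HR    | 74620.6
Sales | 80333.5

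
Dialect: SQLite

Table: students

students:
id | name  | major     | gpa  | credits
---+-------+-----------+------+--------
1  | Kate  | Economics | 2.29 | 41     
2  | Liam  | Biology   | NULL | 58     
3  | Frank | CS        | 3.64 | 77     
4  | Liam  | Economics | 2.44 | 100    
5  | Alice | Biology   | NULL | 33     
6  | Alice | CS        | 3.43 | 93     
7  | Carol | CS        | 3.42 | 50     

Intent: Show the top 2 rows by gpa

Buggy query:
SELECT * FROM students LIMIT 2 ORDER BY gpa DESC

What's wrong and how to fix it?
Bug: ORDER BY cannot follow LIMIT; LIMIT is the final clause

Fix: Sort with ORDER BY, then apply LIMIT

Corrected query:
SELECT * FROM students ORDER BY gpa DESC LIMIT 2

Result:
id | name  | major | gpa  | credits
---+-------+-------+------+--------
3  | Frank | CS    | 3.64 | 77     
6  | Alice | CS    | 3.43 | 93     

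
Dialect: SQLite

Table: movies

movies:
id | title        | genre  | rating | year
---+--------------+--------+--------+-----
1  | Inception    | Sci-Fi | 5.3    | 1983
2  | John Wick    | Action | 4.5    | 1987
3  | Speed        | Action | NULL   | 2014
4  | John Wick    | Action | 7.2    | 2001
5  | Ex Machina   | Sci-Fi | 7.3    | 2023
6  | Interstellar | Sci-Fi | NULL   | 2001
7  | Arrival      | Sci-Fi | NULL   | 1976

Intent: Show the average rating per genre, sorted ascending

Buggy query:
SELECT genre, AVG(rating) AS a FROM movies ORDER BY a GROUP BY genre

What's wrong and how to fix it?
Bug: ORDER BY appears before GROUP BY; SQL clause order requires GROUP BY first

Fix: Reorder: SELECT … FROM … GROUP BY … ORDER BY …

Corrected query:
SELECT genre, AVG(rating) AS a FROM movies GROUP BY genre ORDER BY a

Result:
genre  | a   
-------+-----
Action | 5.85
Sci-Fi | 6.3 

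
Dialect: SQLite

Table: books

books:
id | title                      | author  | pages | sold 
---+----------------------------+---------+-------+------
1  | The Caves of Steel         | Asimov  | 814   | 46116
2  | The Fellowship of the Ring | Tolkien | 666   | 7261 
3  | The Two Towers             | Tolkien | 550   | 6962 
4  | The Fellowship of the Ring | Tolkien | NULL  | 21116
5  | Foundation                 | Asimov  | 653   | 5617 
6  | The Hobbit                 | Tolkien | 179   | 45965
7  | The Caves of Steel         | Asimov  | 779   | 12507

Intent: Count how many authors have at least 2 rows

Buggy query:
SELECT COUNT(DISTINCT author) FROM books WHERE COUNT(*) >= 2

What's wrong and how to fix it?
Bug: COUNT(*) cannot appear in WHERE; the per-group count doesn't exist yet

Fix: Use a subquery that GROUPs and filters with HAVING, then count its rows

Corrected query:
SELECT COUNT(*) FROM (SELECT author FROM books GROUP BY author HAVING COUNT(*) >= 2)

Result:
COUNT(*)
--------
2       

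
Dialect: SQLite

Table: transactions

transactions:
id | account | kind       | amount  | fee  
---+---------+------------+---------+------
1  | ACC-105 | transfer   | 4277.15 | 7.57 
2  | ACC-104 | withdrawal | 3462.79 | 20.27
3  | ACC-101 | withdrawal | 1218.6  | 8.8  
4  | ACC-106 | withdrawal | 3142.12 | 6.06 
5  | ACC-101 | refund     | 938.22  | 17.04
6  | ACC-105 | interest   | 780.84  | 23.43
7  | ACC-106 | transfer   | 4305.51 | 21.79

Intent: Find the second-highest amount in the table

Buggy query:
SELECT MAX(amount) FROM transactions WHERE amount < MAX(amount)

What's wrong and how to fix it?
Bug: MAX(amount) on the right of the comparison is an aggregate-in-WHERE error

Fix: Compute the overall MAX in a subquery, then take MAX of rows below it

Corrected query:
SELECT MAX(amount) FROM transactions WHERE amount < (SELECT MAX(amount) FROM transactions)

Result:
MAX(amount)
-----------
4277.15    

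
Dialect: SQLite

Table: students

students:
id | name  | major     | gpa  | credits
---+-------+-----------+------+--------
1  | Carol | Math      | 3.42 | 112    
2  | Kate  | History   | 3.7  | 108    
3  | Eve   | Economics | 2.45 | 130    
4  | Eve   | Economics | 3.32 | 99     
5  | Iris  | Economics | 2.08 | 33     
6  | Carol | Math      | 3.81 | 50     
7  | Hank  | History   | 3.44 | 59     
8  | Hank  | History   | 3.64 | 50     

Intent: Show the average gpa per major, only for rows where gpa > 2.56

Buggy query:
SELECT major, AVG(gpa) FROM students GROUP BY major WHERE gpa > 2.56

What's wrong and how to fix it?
Bug: Row-level WHERE must come before GROUP BY in the clause order

Fix: Place WHERE between FROM and GROUP BY

Corrected query:
SELECT major, AVG(gpa) FROM students WHERE gpa > 2.56 GROUP BY major

Result:
major     | AVG(gpa)
----------+---------
Economics | 3.32    
History   | 3.593333
Math      | 3.615   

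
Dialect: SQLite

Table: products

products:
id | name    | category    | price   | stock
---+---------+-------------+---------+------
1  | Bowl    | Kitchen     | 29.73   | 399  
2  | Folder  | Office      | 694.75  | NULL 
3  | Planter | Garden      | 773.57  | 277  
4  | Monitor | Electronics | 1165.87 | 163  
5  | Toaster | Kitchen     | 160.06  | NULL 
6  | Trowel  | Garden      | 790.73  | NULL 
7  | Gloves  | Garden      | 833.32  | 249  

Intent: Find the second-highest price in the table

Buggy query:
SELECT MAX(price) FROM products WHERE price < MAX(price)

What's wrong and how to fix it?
Bug: The inner MAX is an aggregate inside WHERE, which is not allowed

Fix: Compute the overall MAX in a subquery, then take MAX of rows below it

Corrected query:
SELECT MAX(price) FROM products WHERE price < (SELECT MAX(price) FROM products)

Result:
MAX(price)
----------
833.32    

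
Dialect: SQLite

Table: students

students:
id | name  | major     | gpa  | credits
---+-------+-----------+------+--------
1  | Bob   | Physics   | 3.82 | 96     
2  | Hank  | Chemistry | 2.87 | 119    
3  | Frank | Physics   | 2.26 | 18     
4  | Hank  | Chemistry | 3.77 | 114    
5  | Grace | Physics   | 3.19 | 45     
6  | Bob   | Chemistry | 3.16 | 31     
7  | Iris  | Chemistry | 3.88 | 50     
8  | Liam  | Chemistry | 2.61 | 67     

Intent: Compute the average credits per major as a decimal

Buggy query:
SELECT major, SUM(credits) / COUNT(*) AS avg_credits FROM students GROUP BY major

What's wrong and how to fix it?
Bug: SUM(credits) and COUNT(*) are both integers; the division truncates the fractional part

Fix: Cast one side to REAL so the division keeps the fractional part

Corrected query:
SELECT major, SUM(credits) * 1.0 / COUNT(*) AS avg_credits FROM students GROUP BY major

Result:
major     | avg_credits
----------+------------
Chemistry | 76.2       
Physics   | 53         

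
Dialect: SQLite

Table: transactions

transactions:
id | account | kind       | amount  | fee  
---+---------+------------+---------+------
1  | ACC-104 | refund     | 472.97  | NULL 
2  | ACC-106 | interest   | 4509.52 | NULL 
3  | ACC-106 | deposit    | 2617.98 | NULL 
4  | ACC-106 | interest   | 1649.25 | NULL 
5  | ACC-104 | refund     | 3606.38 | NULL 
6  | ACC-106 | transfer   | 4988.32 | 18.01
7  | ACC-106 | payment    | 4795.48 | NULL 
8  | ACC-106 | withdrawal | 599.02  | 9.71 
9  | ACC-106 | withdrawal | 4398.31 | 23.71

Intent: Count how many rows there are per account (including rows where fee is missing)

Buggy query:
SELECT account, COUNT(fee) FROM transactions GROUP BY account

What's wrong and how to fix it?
Bug: COUNT(column) counts non-NULL values only; rows with NULL fee aren't counted

Fix: Use COUNT(*) to count all rows regardless of NULL

Corrected query:
SELECT account, COUNT(*) FROM transactions GROUP BY account

Result:
account | COUNT(*)
--------+---------
ACC-104 | 2       
ACC-106 | 7       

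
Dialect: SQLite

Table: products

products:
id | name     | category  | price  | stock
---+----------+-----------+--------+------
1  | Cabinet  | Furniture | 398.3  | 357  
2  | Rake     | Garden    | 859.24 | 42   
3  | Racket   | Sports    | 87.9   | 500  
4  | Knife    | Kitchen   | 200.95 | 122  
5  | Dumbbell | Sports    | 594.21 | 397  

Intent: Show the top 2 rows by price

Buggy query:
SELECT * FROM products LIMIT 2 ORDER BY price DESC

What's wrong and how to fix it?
Bug: LIMIT must come after ORDER BY

Fix: Swap the clauses: ORDER BY first, then LIMIT

Corrected query:
SELECT * FROM products ORDER BY price DESC LIMIT 2

Result:
id | name     | category | price  | stock
---+----------+----------+--------+------
2  | Rake     | Garden   | 859.24 | 42   
5  | Dumbbell | Sports   | 594.21 | 397  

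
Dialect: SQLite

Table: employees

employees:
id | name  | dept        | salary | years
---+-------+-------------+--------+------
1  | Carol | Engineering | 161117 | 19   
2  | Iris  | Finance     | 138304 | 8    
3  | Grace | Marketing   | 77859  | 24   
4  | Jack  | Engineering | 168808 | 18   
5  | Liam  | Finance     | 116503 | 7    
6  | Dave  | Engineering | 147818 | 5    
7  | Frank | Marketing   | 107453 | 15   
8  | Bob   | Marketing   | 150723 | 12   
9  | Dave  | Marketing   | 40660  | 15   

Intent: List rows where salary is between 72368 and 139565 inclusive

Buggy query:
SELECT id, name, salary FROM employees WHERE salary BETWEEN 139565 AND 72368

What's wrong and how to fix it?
Bug: The bounds are reversed; BETWEEN a AND b requires a <= b to match anything

Fix: Swap the bounds so the smaller value comes first

Corrected query:
SELECT id, name, salary FROM employees WHERE salary BETWEEN 72368 AND 139565

Result:
id | name  | salary
---+-------+-------
2  | Iris  | 138304
3  | Grace | 77859 
5  | Liam  | 116503
7  | Frank | 107453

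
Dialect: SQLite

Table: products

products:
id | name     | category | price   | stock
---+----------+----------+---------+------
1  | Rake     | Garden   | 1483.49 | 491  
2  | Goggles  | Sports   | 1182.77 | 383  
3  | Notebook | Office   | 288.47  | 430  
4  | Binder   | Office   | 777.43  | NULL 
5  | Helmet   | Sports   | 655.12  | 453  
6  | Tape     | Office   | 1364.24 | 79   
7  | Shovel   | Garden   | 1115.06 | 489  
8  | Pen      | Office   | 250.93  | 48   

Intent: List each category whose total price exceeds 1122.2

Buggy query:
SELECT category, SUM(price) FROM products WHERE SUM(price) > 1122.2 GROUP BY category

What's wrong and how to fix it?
Bug: Aggregate functions cannot appear in a WHERE clause

Fix: Use HAVING (which filters groups after aggregation) instead of WHERE

Corrected query:
SELECT category, SUM(price) FROM products GROUP BY category HAVING SUM(price) > 1122.2

Result:
category | SUM(price)
---------+-----------
Garden   | 2598.55   
Office   | 2681.07   
Sports   | 1837.89   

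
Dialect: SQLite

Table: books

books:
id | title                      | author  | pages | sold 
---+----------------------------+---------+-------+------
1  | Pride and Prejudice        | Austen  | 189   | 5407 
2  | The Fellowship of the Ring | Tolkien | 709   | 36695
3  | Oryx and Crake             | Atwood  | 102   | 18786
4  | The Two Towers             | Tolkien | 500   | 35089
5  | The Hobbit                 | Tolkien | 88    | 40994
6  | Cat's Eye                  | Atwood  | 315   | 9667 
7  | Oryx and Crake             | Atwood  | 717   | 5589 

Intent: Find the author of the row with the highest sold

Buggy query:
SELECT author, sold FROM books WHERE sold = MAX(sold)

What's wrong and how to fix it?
Bug: WHERE is evaluated per row; an aggregate over the whole table isn't defined there

Fix: Use a subquery: WHERE sold = (SELECT MAX(sold) FROM books)

Corrected query:
SELECT author, sold FROM books WHERE sold = (SELECT MAX(sold) FROM books)

Result:
author  | sold 
--------+------
Tolkien | 40994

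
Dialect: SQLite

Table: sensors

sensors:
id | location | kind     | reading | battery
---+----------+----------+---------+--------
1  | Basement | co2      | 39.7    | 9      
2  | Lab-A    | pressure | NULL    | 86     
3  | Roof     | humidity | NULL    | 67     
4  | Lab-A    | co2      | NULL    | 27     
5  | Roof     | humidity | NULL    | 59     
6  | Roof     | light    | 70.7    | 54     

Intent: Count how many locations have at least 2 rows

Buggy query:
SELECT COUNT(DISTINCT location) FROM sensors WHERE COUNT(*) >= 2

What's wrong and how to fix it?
Bug: WHERE filters individual rows, not groups, so a group-level COUNT is invalid there

Fix: Group first with HAVING COUNT(*) >= 2, then COUNT the resulting groups

Corrected query:
SELECT COUNT(*) FROM (SELECT location FROM sensors GROUP BY location HAVING COUNT(*) >= 2)

Result:
COUNT(*)
--------
2       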